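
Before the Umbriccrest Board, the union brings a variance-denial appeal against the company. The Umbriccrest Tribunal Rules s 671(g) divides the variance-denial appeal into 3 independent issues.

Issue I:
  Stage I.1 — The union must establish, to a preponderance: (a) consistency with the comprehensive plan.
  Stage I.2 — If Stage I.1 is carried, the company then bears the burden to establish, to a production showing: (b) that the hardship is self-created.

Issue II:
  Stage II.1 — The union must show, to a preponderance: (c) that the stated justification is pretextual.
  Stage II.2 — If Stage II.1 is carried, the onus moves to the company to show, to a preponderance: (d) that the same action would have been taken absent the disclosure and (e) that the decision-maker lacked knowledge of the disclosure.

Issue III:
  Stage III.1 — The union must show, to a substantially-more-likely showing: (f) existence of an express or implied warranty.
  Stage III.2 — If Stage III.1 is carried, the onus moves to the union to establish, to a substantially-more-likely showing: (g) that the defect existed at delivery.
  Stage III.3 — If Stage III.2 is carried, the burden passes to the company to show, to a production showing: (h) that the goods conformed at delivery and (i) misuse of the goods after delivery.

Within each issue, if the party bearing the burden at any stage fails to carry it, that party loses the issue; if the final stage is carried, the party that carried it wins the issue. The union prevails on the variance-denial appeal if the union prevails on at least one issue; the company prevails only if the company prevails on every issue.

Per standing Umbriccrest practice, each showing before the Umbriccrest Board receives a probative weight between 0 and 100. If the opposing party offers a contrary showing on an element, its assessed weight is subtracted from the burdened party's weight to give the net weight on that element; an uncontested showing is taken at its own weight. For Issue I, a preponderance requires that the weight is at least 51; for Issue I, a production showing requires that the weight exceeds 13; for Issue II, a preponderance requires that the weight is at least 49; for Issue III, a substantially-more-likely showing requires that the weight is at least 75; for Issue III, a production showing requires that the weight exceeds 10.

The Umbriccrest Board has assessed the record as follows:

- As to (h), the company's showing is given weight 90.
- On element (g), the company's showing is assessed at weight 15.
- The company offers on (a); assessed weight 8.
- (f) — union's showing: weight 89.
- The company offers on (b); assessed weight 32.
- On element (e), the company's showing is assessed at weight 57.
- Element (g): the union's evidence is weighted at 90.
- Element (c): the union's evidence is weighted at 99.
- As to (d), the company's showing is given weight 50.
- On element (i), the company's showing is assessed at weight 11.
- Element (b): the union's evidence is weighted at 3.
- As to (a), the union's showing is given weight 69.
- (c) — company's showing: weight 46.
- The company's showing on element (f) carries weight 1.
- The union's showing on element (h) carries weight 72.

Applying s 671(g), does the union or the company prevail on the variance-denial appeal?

— Issue I —
At Stage I.1 the union must meet a preponderance (weight is at least 51): on (a) the weight is 69 less the opposing 8 gives net 61, which does reach 51, so (a) meets the standard.
  Stage I.1 carried; the burden shifts to the company.
At Stage I.2 the company must meet a production showing (weight exceeds 13): on (b) the weight is 32 less the opposing 3 gives net 29, which does exceed 13, so (b) meets the standard.
  All elements met at the final stage.
With every stage satisfied, the company prevails on this issue.
— Issue II —
At Stage II.1 the union must meet a preponderance (weight is at least 49): on (c) the weight is 99 less the opposing 46 gives net 53, ≥ 49, so (c) meets the standard.
  Stage II.1 carried; the burden shifts to the company.
At Stage II.2 the company must meet a preponderance (weight is at least 49): on (d) the weight is 50, ≥ 49, so (d) meets the standard; on (e) the weight is 57, which does reach 49, so (e) meets the standard.
  All elements met at the final stage.
With every stage satisfied, the company prevails on this issue.
— Issue III —
Stage III.1 — burden on union; standard: a substantially-more-likely showing (weight is at least 75).
    (f): 89 − 1 = 88 ≥ 75 [met]
  Stage III.1 carried; the burden remains with the union.
Stage III.2 — burden on union; standard: a substantially-more-likely showing (weight is at least 75).
    (g): 90 − 15 = 75 ≥ 75 [met]
  Stage III.2 is satisfied; the onus moves to the company.
Stage III.3 — burden on company; standard: a production showing (weight exceeds 10).
    (h): 90 − 72 = 18 > 10 [met]
    (i): 11 > 10 [met]
  The company carries the last stage.
Every stage carried; the company prevails on this issue.
Per-issue: Issue I → company; Issue II → company; Issue III → company. The union must prevail on at least one issue; overall, the company prevails.

company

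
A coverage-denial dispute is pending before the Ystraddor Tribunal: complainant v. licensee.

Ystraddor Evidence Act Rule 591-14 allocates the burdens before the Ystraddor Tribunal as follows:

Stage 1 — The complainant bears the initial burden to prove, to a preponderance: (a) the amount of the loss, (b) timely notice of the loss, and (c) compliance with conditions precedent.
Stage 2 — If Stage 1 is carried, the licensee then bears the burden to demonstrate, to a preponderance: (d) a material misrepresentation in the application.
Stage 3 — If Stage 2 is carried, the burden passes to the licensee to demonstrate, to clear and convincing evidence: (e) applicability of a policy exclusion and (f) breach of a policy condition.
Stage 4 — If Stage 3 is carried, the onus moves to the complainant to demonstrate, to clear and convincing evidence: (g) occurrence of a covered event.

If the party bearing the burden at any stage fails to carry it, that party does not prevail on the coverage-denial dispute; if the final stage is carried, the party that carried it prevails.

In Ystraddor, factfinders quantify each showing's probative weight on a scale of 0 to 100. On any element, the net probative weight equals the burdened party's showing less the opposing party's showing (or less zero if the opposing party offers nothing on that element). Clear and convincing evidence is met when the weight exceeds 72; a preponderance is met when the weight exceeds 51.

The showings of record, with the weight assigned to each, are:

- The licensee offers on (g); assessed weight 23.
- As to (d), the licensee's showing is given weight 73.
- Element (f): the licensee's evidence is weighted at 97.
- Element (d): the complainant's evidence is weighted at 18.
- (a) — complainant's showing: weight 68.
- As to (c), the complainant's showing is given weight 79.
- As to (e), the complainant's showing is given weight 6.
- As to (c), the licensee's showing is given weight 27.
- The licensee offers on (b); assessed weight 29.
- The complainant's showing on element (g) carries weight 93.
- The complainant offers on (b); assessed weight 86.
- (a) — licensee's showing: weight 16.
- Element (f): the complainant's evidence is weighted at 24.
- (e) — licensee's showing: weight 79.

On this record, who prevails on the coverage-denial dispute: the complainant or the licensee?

licensee

Stage 1 — burden on complainant; standard: a preponderance (weight exceeds 51).
    (a): 68 − 16 = 52 > 51 [met]
    (b): 86 − 29 = 57 > 51 [met]
    (c): 79 − 27 = 52 > 51 [met]
  The complainant carries Stage 1; the licensee now bears the burden.
Stage 2 — burden on licensee; standard: a preponderance (weight exceeds 51).
    (d): 73 − 18 = 55 > 51 [met]
  Stage 2 is satisfied; the licensee continues to bear the burden.
Stage 3 — burden on licensee; standard: clear and convincing evidence (weight exceeds 72).
    (e): 79 − 6 = 73 > 72 [met]
    (f): 97 − 24 = 73 > 72 [met]
  Stage 3 is satisfied; the onus moves to the complainant.
Stage 4 — burden on complainant; standard: clear and convincing evidence (weight exceeds 72).
    (g): 93 − 23 = 70 ≤ 72 [not met]
  Not every element is met, so the complainant fails to carry Stage 4.
The analysis ends at Stage 4; the licensee prevails.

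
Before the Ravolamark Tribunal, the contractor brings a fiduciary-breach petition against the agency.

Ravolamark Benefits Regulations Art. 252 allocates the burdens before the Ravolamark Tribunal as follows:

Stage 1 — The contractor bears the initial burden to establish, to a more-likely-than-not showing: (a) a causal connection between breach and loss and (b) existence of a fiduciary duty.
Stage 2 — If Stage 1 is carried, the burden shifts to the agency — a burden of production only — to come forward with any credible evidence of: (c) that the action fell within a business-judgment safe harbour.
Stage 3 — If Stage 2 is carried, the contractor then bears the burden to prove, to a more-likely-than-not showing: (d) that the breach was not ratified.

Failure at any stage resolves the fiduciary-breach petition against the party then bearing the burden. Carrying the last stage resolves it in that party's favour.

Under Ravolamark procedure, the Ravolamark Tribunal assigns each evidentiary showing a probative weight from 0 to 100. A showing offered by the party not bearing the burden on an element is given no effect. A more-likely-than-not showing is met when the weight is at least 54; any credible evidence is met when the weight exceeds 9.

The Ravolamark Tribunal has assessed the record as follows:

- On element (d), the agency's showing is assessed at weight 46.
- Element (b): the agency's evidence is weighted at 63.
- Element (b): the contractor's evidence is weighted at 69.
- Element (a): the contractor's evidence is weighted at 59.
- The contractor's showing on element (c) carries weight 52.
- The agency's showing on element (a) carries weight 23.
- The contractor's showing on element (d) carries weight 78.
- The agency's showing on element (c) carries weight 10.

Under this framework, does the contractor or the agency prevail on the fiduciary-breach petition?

Stage 1 (contractor, a more-likely-than-not showing, weight is at least 54): (a) 59 (agency's 23 disregarded) ≥ 54 — meets; (b) 69 (agency's 63 disregarded) ≥ 54 — meets.
  The contractor carries Stage 1; the agency now bears the burden.
Stage 2 (agency, any credible evidence, weight exceeds 9): (c) 10 (contractor's 52 disregarded) > 9 — meets.
  Stage 2 carried; the burden shifts to the contractor.
Stage 3 (contractor, a more-likely-than-not showing, weight is at least 54): (d) 78 (agency's 46 disregarded) ≥ 54 — meets.
  All elements met at the final stage.
Every stage carried; the contractor prevails.

contractor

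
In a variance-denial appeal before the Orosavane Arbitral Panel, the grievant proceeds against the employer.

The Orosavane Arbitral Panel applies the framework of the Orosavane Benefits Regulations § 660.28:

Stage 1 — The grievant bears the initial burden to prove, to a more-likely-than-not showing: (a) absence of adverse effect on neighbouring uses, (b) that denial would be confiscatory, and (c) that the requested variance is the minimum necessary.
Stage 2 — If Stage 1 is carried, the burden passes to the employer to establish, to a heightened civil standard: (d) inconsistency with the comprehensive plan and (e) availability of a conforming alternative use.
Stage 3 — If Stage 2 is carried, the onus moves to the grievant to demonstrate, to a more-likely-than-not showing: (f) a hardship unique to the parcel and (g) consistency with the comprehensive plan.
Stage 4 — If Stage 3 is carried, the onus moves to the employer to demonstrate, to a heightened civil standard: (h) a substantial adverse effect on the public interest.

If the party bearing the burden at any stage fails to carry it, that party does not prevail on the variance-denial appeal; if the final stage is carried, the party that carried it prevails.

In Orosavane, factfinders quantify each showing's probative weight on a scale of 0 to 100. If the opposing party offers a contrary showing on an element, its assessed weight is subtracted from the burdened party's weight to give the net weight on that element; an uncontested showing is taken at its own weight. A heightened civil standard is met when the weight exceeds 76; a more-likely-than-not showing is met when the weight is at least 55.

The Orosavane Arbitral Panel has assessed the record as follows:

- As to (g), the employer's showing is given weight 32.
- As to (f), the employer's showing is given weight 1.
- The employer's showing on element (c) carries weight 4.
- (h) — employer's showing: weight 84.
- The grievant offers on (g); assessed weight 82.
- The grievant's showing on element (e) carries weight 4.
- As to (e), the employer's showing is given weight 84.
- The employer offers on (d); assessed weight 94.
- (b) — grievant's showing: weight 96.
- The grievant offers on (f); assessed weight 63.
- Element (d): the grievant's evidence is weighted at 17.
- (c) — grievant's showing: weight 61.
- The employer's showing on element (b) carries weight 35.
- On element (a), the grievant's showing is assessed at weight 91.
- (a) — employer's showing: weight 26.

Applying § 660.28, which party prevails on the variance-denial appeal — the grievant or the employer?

employer

Stage 1 (grievant, a more-likely-than-not showing, weight is at least 55): (a) net 91−26=65 ≥ 55 — meets; (b) net 96−35=61 ≥ 55 — meets; (c) net 61−4=57 ≥ 55 — meets.
  The grievant carries Stage 1; the employer now bears the burden.
Stage 2 (employer, a heightened civil standard, weight exceeds 76): (d) net 94−17=77 > 76 — meets; (e) net 84−4=80 > 76 — meets.
  All elements met. The burden passes to the grievant.
Stage 3 (grievant, a more-likely-than-not showing, weight is at least 55): (f) net 63−1=62 ≥ 55 — meets; (g) net 82−32=50 < 55 — fails.
  The grievant does not carry Stage 3.
So the employer prevails.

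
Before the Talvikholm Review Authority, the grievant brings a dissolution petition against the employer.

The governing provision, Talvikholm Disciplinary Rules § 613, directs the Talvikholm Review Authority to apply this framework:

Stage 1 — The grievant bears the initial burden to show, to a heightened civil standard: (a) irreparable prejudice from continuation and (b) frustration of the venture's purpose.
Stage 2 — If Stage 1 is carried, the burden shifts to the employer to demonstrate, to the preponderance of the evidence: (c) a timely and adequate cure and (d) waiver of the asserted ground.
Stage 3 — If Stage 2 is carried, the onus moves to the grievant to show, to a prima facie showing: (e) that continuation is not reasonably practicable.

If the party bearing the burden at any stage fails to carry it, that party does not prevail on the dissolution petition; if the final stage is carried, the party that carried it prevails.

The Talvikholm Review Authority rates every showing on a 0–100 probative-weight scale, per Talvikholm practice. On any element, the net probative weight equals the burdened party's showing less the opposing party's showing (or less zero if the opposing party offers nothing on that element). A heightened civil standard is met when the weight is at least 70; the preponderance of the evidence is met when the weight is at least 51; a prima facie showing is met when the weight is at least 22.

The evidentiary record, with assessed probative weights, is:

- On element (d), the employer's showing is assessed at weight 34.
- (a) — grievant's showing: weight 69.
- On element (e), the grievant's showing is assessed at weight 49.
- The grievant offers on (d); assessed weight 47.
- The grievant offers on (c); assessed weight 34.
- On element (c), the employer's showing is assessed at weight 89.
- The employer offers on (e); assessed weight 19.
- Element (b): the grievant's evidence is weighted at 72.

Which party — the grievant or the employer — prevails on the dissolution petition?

At Stage 1 the grievant must meet a heightened civil standard (weight is at least 70): on (a) the weight is 69, < 70, so (a) does not meet the standard; on (b) the weight is 72, which does reach 70, so (b) meets the standard.
  The grievant does not carry Stage 1.
The employer prevails.

employer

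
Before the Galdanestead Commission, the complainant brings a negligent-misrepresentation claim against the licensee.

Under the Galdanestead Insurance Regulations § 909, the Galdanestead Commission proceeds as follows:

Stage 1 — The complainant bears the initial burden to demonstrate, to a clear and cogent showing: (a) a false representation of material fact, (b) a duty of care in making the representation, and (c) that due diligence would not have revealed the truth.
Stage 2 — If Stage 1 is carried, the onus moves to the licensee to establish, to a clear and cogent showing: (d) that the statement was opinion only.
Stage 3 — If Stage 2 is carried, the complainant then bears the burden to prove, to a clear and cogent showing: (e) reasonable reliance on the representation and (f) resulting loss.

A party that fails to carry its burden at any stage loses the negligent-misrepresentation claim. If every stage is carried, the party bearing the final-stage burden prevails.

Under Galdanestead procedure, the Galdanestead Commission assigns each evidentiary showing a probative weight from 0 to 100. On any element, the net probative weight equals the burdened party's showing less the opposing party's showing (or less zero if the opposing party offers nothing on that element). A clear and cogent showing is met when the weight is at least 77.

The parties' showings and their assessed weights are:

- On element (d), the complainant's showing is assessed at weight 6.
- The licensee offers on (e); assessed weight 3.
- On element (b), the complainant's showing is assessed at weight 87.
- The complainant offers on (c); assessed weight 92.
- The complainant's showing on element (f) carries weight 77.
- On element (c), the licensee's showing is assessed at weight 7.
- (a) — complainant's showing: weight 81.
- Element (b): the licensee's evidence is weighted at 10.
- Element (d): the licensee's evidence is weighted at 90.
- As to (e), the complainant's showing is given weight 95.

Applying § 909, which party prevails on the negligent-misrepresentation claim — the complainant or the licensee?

complainant

Stage 1 (complainant, a clear and cogent showing, weight is at least 77): (a) 81 ≥ 77 — meets; (b) net 87−10=77 ≥ 77 — meets; (c) net 92−7=85 ≥ 77 — meets.
  Stage 1 carried; the burden shifts to the licensee.
Stage 2 (licensee, a clear and cogent showing, weight is at least 77): (d) net 90−6=84 ≥ 77 — meets.
  Stage 2 carried; the burden shifts to the complainant.
Stage 3 (complainant, a clear and cogent showing, weight is at least 77): (e) net 95−3=92 ≥ 77 — meets; (f) 77 ≥ 77 — meets.
  The complainant carries the last stage.
Every stage carried; the complainant prevails.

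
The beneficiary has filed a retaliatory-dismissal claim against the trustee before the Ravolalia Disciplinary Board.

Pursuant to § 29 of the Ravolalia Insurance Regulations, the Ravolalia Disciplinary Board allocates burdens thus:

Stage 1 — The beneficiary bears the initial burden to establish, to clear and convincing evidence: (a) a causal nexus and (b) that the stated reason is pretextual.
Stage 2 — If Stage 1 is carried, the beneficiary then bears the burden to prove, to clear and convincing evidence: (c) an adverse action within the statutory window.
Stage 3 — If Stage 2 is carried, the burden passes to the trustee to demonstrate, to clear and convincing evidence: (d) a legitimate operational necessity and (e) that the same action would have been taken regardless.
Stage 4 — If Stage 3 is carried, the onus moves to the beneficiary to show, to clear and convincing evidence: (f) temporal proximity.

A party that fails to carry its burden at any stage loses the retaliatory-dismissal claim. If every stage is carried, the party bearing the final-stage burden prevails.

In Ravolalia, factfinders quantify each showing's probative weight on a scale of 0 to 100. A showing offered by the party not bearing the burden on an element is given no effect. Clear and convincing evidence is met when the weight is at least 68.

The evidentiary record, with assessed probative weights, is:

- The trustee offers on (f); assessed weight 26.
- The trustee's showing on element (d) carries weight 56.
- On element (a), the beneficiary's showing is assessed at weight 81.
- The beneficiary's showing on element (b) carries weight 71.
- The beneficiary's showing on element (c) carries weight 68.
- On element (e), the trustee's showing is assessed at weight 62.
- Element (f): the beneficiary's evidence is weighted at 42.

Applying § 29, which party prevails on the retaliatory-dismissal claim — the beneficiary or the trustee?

At Stage 1 the beneficiary must meet clear and convincing evidence (weight is at least 68): on (a) the weight is 81, which does reach 68, so (a) meets the standard; on (b) the weight is 71, which does reach 68, so (b) meets the standard.
  Stage 1 is satisfied; the beneficiary continues to bear the burden.
At Stage 2 the beneficiary must meet clear and convincing evidence (weight is at least 68): on (c) the weight is 68, ≥ 68, so (c) meets the standard.
  The beneficiary carries Stage 2; the trustee now bears the burden.
At Stage 3 the trustee must meet clear and convincing evidence (weight is at least 68): on (d) the weight is 56, which does not reach 68, so (d) does not meet the standard; on (e) the weight is 62, < 68, so (e) does not meet the standard.
  Stage 3 not carried; the trustee fails its burden.
So the beneficiary prevails.

beneficiary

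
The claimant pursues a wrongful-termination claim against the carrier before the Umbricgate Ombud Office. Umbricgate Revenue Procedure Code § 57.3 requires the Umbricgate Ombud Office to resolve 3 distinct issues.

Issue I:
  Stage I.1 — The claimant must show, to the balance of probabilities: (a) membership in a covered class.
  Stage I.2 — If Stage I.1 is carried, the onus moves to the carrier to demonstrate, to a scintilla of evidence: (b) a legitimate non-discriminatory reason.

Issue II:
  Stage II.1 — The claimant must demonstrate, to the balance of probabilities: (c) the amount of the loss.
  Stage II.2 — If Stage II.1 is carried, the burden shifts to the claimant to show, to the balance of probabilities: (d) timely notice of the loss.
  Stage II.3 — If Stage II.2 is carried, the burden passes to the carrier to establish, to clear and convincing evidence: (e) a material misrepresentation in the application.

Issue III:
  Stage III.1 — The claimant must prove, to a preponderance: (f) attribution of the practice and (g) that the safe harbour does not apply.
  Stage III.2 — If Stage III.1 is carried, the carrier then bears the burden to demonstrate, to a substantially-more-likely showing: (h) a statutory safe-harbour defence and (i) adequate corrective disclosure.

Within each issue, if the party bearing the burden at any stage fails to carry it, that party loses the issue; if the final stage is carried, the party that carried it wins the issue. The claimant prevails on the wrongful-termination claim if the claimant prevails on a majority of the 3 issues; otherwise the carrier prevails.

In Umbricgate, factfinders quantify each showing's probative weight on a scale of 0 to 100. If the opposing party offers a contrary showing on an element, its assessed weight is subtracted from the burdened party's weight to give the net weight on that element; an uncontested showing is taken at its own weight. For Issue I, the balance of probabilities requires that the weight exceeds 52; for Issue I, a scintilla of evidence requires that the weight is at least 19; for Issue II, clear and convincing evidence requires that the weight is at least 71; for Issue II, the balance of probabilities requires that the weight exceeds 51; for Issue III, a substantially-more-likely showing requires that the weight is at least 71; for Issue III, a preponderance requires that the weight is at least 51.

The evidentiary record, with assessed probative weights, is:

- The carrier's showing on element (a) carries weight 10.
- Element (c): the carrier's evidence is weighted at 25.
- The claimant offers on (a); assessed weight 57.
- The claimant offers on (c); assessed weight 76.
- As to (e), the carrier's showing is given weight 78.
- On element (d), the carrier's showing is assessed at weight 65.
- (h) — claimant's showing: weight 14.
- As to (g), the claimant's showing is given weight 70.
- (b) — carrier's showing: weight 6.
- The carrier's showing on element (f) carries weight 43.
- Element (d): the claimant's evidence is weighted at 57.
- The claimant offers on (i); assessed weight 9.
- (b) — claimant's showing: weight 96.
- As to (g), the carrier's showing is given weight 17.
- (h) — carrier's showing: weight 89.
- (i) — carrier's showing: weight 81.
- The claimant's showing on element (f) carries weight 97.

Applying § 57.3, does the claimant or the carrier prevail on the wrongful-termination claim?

— Issue I —
At Stage I.1 the claimant must meet the balance of probabilities (weight exceeds 52): on (a) the weight is 57 less the opposing 10 gives net 47, which does not exceed 52, so (a) does not meet the standard.
  Not every element is met, so the claimant fails to carry Stage I.1.
The carrier prevails on this issue.
— Issue II —
At Stage II.1 the claimant must meet the balance of probabilities (weight exceeds 51): on (c) the weight is 76 less the opposing 25 gives net 51, which does not exceed 51, so (c) does not meet the standard.
  Not every element is met, so the claimant fails to carry Stage II.1.
So the carrier prevails on this issue.
— Issue III —
Stage III.1 — burden on claimant; standard: a preponderance (weight is at least 51).
    (f): 97 − 43 = 54 ≥ 51 [met]
    (g): 70 − 17 = 53 ≥ 51 [met]
  All elements met. The burden passes to the carrier.
Stage III.2 — burden on carrier; standard: a substantially-more-likely showing (weight is at least 71).
    (h): 89 − 14 = 75 ≥ 71 [met]
    (i): 81 − 9 = 72 ≥ 71 [met]
  All elements met at the final stage.
With every stage satisfied, the carrier prevails on this issue.
Per-issue: Issue I → carrier; Issue II → carrier; Issue III → carrier. The claimant must prevail on a majority of issues; overall, the carrier prevails.

carrier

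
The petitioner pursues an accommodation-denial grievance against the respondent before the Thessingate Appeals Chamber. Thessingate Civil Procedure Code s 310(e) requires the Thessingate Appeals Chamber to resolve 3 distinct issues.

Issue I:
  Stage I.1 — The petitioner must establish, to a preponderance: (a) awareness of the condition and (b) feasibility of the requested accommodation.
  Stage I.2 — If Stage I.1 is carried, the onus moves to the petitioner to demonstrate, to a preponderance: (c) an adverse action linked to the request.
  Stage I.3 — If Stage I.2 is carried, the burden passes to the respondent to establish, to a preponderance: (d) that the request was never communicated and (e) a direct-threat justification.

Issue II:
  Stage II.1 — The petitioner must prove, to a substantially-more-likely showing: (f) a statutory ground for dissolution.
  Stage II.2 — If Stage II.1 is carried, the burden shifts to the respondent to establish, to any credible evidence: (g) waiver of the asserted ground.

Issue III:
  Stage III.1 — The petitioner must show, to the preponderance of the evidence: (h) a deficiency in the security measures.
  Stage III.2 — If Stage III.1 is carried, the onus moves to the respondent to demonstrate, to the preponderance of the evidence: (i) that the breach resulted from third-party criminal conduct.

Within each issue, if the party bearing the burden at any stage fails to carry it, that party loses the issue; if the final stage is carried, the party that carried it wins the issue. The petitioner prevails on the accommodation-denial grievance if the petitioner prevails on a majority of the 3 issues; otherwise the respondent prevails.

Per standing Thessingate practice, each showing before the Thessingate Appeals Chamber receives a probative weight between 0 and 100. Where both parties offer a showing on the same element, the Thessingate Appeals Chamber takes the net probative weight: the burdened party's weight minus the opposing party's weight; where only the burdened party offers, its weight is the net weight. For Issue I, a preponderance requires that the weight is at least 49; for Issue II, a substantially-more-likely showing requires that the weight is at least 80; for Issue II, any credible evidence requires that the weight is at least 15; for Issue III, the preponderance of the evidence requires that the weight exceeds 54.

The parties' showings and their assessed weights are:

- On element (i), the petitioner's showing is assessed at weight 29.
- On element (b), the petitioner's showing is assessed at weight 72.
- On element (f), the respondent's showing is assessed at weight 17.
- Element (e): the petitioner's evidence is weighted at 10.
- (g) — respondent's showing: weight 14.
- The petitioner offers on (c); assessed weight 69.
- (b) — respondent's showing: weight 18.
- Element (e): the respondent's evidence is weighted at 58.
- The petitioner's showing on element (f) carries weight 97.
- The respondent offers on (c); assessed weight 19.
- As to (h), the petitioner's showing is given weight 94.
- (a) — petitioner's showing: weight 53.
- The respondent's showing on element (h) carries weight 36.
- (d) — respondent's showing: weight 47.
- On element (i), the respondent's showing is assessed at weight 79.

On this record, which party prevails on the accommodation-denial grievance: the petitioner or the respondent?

— Issue I —
Stage I.1 — burden on petitioner; standard: a preponderance (weight is at least 49).
    (a): 53 ≥ 49 [met]
    (b): 72 − 18 = 54 ≥ 49 [met]
  Stage I.1 carried; the burden remains with the petitioner.
Stage I.2 — burden on petitioner; standard: a preponderance (weight is at least 49).
    (c): 69 − 19 = 50 ≥ 49 [met]
  Stage I.2 carried; the burden shifts to the respondent.
Stage I.3 — burden on respondent; standard: a preponderance (weight is at least 49).
    (d): 47 < 49 [not met]
    (e): 58 − 10 = 48 < 49 [not met]
  The respondent does not carry Stage I.3.
So the petitioner prevails on this issue.
— Issue II —
Stage II.1 (petitioner, a substantially-more-likely showing, weight is at least 80): (f) net 97−17=80 ≥ 80 — meets.
  The petitioner carries Stage II.1; the respondent now bears the burden.
Stage II.2 (respondent, any credible evidence, weight is at least 15): (g) 14 < 15 — fails.
  The respondent does not carry Stage II.2.
The petitioner prevails on this issue.
— Issue III —
Stage III.1 (petitioner, the preponderance of the evidence, weight exceeds 54): (h) net 94−36=58 > 54 — meets.
  Stage III.1 carried; the burden shifts to the respondent.
Stage III.2 (respondent, the preponderance of the evidence, weight exceeds 54): (i) net 79−29=50 ≤ 54 — fails.
  Stage III.2 not carried; the respondent fails its burden.
The petitioner prevails on this issue.
Per-issue: Issue I → petitioner; Issue II → petitioner; Issue III → petitioner. The petitioner must prevail on a majority of issues; overall, the petitioner prevails.

petitioner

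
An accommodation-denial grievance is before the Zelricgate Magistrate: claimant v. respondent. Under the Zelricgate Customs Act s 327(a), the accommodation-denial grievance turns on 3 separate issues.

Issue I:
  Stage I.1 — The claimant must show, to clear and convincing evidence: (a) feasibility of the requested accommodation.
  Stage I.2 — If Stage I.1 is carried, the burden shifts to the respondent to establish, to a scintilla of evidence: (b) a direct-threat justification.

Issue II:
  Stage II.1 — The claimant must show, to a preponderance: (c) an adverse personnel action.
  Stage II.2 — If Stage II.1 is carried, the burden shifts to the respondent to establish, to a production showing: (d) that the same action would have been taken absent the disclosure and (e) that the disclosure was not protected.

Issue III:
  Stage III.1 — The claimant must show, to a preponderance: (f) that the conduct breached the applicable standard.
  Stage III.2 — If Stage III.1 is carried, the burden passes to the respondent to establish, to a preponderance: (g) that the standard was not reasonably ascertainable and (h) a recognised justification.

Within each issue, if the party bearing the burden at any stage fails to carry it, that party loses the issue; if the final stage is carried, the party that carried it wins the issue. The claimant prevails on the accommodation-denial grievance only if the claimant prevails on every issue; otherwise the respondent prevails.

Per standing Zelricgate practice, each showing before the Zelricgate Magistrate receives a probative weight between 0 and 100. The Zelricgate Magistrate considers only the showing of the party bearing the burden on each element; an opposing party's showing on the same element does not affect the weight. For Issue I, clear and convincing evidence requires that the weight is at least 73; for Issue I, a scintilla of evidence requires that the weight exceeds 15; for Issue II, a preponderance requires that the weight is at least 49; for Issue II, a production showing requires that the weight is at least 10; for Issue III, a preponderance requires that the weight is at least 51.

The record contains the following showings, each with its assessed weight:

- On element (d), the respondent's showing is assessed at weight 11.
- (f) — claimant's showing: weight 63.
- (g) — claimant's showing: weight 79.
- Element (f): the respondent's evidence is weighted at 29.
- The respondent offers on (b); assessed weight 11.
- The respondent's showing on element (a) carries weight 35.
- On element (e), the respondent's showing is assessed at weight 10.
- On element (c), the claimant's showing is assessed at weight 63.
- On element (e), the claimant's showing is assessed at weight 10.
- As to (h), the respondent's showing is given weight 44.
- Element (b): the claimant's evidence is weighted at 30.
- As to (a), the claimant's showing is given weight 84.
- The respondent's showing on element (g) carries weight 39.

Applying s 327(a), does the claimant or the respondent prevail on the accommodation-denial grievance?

— Issue I —
Stage I.1 — burden on claimant; standard: clear and convincing evidence (weight is at least 73).
    (a): 84 (respondent's 35 disregarded) ≥ 73 [met]
  Stage I.1 is satisfied; the onus moves to the respondent.
Stage I.2 — burden on respondent; standard: a scintilla of evidence (weight exceeds 15).
    (b): 11 (claimant's 30 disregarded) ≤ 15 [not met]
  Not every element is met, so the respondent fails to carry Stage I.2.
The claimant prevails on this issue.
— Issue II —
At Stage II.1 the claimant must meet a preponderance (weight is at least 49): on (c) the weight is 63, which does reach 49, so (c) meets the standard.
  All elements met. The burden passes to the respondent.
At Stage II.2 the respondent must meet a production showing (weight is at least 10): on (d) the weight is 11, ≥ 10, so (d) meets the standard; on (e) the weight is 10 (the claimant's 10 is given no effect), ≥ 10, so (e) meets the standard.
  The respondent carries the last stage.
Every stage carried; the respondent prevails on this issue.
— Issue III —
Stage III.1 — burden on claimant; standard: a preponderance (weight is at least 51).
    (f): 63 (respondent's 29 disregarded) ≥ 51 [met]
  The claimant carries Stage III.1; the respondent now bears the burden.
Stage III.2 — burden on respondent; standard: a preponderance (weight is at least 51).
    (g): 39 (claimant's 79 disregarded) < 51 [not met]
    (h): 44 < 51 [not met]
  Stage III.2 not carried; the respondent fails its burden.
So the claimant prevails on this issue.
Per-issue: Issue I → claimant; Issue II → respondent; Issue III → claimant. The claimant must prevail on every issue; overall, the respondent prevails.

respondent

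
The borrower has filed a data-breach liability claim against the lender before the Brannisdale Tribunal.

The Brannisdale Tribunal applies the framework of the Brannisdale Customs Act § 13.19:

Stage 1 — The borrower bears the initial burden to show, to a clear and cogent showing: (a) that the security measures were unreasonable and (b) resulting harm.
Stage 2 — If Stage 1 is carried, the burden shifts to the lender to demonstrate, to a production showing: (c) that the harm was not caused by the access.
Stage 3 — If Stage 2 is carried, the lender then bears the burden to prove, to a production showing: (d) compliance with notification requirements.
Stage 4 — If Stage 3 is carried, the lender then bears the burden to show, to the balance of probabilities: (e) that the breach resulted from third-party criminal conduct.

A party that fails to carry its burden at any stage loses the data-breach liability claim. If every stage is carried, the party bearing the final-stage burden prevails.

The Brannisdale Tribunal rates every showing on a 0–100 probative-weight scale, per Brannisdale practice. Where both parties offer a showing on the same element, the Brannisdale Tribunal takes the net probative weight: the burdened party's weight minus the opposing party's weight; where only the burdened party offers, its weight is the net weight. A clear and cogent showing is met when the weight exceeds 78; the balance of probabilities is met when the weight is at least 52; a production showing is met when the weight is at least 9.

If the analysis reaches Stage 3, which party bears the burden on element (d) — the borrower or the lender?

lender

Stage 3's rule assigns the burden to the lender (to a production showing).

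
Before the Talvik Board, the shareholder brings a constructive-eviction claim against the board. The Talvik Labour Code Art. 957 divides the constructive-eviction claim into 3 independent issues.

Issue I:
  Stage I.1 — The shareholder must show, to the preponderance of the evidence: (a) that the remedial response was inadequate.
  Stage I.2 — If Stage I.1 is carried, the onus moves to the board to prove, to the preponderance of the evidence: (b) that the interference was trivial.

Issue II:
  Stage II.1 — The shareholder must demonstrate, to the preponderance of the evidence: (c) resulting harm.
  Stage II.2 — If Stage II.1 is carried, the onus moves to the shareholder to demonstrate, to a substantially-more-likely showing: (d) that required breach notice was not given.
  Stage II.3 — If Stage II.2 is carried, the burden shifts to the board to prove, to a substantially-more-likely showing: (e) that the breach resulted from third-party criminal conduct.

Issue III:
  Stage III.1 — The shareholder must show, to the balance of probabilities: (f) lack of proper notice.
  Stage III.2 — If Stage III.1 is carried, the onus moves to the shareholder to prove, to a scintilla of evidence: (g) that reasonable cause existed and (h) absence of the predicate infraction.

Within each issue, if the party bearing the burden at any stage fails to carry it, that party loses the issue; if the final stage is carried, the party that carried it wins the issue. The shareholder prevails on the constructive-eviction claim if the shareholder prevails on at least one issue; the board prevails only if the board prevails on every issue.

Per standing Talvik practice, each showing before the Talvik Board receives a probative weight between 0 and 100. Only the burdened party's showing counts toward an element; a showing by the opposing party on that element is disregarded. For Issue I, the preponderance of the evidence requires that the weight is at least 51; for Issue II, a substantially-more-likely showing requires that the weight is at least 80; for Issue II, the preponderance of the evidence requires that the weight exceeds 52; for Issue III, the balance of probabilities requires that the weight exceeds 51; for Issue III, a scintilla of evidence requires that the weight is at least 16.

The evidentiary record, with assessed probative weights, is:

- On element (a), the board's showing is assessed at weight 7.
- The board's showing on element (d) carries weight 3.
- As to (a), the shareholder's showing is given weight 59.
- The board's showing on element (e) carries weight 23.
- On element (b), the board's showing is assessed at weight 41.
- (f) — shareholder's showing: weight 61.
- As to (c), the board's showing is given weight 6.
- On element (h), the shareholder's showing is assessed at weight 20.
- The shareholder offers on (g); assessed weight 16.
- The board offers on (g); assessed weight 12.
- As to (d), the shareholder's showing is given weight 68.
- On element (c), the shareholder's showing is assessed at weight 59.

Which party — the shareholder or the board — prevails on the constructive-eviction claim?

shareholder

— Issue I —
At Stage I.1 the shareholder must meet the preponderance of the evidence (weight is at least 51): on (a) the weight is 59 (the board's 7 is given no effect), ≥ 51, so (a) meets the standard.
  Stage I.1 carried; the burden shifts to the board.
At Stage I.2 the board must meet the preponderance of the evidence (weight is at least 51): on (b) the weight is 41, < 51, so (b) does not meet the standard.
  Not every element is met, so the board fails to carry Stage I.2.
The analysis ends at Stage I.2; the shareholder prevails on this issue.
— Issue II —
At Stage II.1 the shareholder must meet the preponderance of the evidence (weight exceeds 52): on (c) the weight is 59 (the board's 6 is given no effect), which does exceed 52, so (c) meets the standard.
  Stage II.1 is satisfied; the shareholder continues to bear the burden.
At Stage II.2 the shareholder must meet a substantially-more-likely showing (weight is at least 80): on (d) the weight is 68 (the board's 3 is given no effect), which does not reach 80, so (d) does not meet the standard.
  The shareholder does not carry Stage II.2.
The board prevails on this issue.
— Issue III —
At Stage III.1 the shareholder must meet the balance of probabilities (weight exceeds 51): on (f) the weight is 61, which does exceed 51, so (f) meets the standard.
  All elements met. The shareholder retains the burden for Stage III.2.
At Stage III.2 the shareholder must meet a scintilla of evidence (weight is at least 16): on (g) the weight is 16 (the board's 12 is given no effect), which does reach 16, so (g) meets the standard; on (h) the weight is 20, which does reach 16, so (h) meets the standard.
  The shareholder carries the last stage.
Every stage carried; the shareholder prevails on this issue.
Per-issue: Issue I → shareholder; Issue II → board; Issue III → shareholder. The shareholder must prevail on at least one issue; overall, the shareholder prevails.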